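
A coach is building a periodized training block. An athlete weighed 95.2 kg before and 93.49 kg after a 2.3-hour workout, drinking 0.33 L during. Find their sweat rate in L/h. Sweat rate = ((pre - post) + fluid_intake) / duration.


Body mass change = 1.71 kg
Total sweat loss = 1.71 + 0.33 = 2.04 L
Rate = 2.04 / 2.3 = 0.887 L/h

0.887 L/h


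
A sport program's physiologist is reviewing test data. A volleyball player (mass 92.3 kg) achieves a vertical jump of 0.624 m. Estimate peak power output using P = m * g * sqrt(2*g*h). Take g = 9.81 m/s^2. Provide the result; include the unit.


2 * g * h = 2 * 9.81 * 0.624 = 12.24288
sqrt(12.24288) = 3.498983 m/s
P = 92.3 * 9.81 * 3.498983 = 3168.2 W

3168.2 W


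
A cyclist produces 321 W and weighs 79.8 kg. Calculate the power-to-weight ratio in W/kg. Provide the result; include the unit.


P/W = power / mass
= 321 / 79.8
= 4.023 W/kg

4.023 W/kg


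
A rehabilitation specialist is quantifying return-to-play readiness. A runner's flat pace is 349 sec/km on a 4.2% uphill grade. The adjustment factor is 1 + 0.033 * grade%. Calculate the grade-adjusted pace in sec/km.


Factor = 1 + 0.033 * 4.2 = 1.1386
Adjusted pace = 349 * 1.1386
= 397.37 sec/km

397.37 s/km


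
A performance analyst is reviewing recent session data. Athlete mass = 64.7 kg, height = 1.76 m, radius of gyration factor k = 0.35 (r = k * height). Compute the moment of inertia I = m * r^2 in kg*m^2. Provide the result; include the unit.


r = k * height = 0.35 * 1.76 = 0.616 m
r^2 = 0.616^2 = 0.379456
I = 64.7 * 0.379456 = 24.551 kg*m^2

24.551 kg*m^2


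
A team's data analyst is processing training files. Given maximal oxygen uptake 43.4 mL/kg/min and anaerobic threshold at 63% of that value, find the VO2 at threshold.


Percentage as decimal = 0.63
VO2 at AT = 43.4 * 0.63 = 27.34 mL/kg/min

27.34 mL/kg/min


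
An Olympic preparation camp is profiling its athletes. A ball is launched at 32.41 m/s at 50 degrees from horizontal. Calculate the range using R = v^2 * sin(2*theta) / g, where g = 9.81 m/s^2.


sin(2 * 50) = sin(100) = 0.984808
v^2 = 32.41^2 = 1050.4081
R = 1050.4081 * 0.984808 / 9.81
= 105.449 m

105.449 m


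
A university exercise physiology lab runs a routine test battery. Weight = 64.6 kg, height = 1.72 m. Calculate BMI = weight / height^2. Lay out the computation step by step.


height^2 = 1.72^2 = 2.9584
BMI = 64.6 / 2.9584 = 21.84 kg/m^2

21.84 kg/m^2


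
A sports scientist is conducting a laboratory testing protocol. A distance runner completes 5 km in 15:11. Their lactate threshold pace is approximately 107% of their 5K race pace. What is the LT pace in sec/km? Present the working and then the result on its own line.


Convert to seconds: 15 min 11 s = 911 s
Pace per km = 911 / 5 = 182.2 s/km
LT pace = 182.2 * 1.07 = 194.95 s/km

194.95 s/km


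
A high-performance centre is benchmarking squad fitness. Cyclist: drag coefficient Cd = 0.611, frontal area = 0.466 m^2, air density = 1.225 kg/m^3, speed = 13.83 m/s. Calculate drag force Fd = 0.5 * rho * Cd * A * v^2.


v^2 = 13.83^2 = 191.2689
Fd = 0.5 * 1.225 * 0.611 * 0.466 * 191.2689
= 33.356 N

33.356 N


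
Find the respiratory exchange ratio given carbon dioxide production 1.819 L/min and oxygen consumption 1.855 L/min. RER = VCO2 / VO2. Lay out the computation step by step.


VCO2 = 1.819 L/min
VO2 = 1.855 L/min
RER = 1.819 / 1.855 = 0.9806

0.9806


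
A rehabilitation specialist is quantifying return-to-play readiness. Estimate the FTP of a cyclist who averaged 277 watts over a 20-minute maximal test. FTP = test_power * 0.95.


FTP = 277 * 0.95 = 263.15 W

263.15 W


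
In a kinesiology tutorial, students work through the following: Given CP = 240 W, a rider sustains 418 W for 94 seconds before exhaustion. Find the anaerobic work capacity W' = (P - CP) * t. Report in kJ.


Excess power = 418 - 240 = 178 W
Work above CP = 178 * 94 = 16732 J
W' = 16.732 kJ

16.732 kJ


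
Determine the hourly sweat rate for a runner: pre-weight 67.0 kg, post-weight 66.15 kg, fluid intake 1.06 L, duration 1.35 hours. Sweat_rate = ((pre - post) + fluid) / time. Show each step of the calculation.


Mass lost = 67.0 - 66.15 = 0.85 kg
Add fluid consumed: 0.85 + 1.06 = 1.91 L total sweat
Sweat rate = 1.91 / 1.35 = 1.415 L/h

1.415 L/h


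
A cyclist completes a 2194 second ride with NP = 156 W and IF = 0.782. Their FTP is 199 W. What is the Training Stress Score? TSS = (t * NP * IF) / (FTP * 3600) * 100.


t * NP * IF = 2194 * 156 * 0.782 = 267650.448
FTP * 3600 = 716400
TSS = (267650.448 / 716400) * 100 = 37.36

37.36 TSS


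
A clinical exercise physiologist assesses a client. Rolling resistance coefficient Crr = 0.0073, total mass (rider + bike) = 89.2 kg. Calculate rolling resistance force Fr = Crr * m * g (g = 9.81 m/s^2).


Fr = Crr * m * g
= 0.0073 * 89.2 * 9.81
= 6.388 N

6.388 N


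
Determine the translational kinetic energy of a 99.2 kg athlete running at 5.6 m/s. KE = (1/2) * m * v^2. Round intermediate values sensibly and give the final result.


KE = 0.5 * m * v^2
= 0.5 * 99.2 * 5.6^2
= 0.5 * 99.2 * 31.36
= 1555.46 J

1555.46 J


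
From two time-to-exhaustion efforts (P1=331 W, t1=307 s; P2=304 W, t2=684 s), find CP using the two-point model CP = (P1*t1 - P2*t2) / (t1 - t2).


Work in trial 1 = 101617 J
Work in trial 2 = 207936 J
Delta work = -106319 J
Delta time = -377 s
CP = -106319 / -377 = 282.01 W

282.01 W


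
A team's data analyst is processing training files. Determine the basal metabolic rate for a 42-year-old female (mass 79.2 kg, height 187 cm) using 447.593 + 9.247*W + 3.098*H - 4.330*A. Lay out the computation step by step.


BMR = 447.593 + 9.247*79.2 + 3.098*187 - 4.330*42
= 1577.42 kcal/day

1577.42 kcal/day


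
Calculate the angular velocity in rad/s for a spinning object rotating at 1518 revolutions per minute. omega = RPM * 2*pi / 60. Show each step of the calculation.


omega = RPM * 2*pi / 60
= 1518 * 6.28318531 / 60
= 158.965 rad/s

158.965 rad/s


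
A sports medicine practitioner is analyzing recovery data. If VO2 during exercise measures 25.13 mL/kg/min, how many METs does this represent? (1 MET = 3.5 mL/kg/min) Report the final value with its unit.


METs = VO2 / 3.5 = 25.13 / 3.5 = 7.18

7.18 METs


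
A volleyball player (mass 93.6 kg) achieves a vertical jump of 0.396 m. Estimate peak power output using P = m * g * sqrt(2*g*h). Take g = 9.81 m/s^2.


2 * g * h = 2 * 9.81 * 0.396 = 7.76952
sqrt(7.76952) = 2.787386 m/s
P = 93.6 * 9.81 * 2.787386 = 2559.42 W

2559.42 W


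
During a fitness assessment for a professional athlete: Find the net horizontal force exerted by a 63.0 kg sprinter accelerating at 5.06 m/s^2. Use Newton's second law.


Newton's second law: F = m * a
F = 63.0 * 5.06 = 318.78 N

318.78 N


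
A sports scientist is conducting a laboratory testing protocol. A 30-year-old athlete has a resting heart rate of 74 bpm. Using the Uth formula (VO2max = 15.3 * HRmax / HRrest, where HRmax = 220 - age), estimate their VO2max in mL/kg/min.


HRmax = 220 - 30 = 190 bpm
Ratio = HRmax / HRrest = 190 / 74 = 2.5676
VO2max = 15.3 * 2.5676 = 39.28 mL/kg/min

39.28 mL/kg/min


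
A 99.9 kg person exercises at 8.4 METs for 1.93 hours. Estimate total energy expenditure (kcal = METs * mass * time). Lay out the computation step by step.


Energy = METs * mass(kg) * time(h)
= 8.4 * 99.9 * 1.93
= 1619.58 kcal

1619.58 kcal


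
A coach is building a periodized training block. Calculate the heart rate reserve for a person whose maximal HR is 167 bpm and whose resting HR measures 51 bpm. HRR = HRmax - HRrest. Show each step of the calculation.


HRmax = 167 bpm
HRrest = 51 bpm
HRR = 167 - 51 = 116 bpm

116 bpm


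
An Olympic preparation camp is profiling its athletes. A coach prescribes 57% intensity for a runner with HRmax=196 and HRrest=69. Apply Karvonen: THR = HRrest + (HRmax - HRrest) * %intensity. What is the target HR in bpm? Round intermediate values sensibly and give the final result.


Heart rate reserve = 196 - 69 = 127
Intensity fraction = 57 / 100 = 0.57
THR = 69 + 127 * 0.57 = 141.39 bpm

141.39 bpm


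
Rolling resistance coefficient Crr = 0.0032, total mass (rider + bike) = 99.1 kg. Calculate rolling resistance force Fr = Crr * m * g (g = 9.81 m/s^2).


Fr = Crr * m * g
= 0.0032 * 99.1 * 9.81
= 3.111 N

3.111 N


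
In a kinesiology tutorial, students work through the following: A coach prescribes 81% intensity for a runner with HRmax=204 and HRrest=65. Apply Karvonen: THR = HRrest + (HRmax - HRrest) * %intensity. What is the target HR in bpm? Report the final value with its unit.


Heart rate reserve = 204 - 65 = 139
Intensity fraction = 81 / 100 = 0.81
THR = 65 + 139 * 0.81 = 177.59 bpm

177.59 bpm


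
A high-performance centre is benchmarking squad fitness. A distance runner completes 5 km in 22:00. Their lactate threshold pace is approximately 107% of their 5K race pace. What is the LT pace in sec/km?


Convert to seconds: 22 min 0 s = 1320 s
Pace per km = 1320 / 5 = 264.0 s/km
LT pace = 264.0 * 1.07 = 282.48 s/km

282.48 s/km


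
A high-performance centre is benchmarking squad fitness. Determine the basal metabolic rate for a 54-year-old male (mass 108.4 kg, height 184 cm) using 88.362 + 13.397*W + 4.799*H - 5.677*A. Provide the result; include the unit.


BMR = 88.362 + 13.397*108.4 + 4.799*184 - 5.677*54
= 2117.05 kcal/day

2117.05 kcal/day


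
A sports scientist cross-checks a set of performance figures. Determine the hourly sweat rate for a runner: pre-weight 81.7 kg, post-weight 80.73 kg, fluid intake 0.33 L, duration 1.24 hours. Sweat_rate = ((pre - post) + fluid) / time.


Mass lost = 81.7 - 80.73 = 0.97 kg
Add fluid consumed: 0.97 + 0.33 = 1.3 L total sweat
Sweat rate = 1.3 / 1.24 = 1.048 L/h

1.048 L/h


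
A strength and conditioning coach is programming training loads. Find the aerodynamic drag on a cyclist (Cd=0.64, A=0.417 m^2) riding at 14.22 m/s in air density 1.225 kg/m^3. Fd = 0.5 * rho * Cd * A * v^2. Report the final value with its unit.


Fd = 0.5 * 1.225 * 0.64 * 0.417 * 14.22^2
= 0.5 * 1.225 * 0.64 * 0.417 * 202.2084
= 33.054 N

33.054 N


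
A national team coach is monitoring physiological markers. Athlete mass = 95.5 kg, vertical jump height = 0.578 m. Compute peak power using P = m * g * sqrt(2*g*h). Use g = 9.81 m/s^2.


sqrt(2 * 9.81 * 0.578) = sqrt(11.34036) = 3.367545 m/s
P = 95.5 * 9.81 * 3.367545
= 3154.9 W

3154.9 W


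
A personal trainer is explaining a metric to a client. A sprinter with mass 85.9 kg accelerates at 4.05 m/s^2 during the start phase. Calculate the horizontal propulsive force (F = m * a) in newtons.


F = m * a
= 85.9 * 4.05
= 347.9 N

347.9 N


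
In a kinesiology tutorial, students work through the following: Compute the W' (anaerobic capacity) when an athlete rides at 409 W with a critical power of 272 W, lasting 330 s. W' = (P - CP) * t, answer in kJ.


Above-CP power = 137 W
Duration = 330 s
W' = 137 * 330 = 45210 J
Convert: 45210 / 1000 = 45.21 kJ

45.21 kJ


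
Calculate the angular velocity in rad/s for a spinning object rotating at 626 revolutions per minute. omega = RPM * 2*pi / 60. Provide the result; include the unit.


omega = RPM * 2*pi / 60
= 626 * 6.28318531 / 60
= 65.555 rad/s

65.555 rad/s


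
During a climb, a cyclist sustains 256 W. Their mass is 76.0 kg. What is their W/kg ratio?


Power-to-weight = 256 W / 76.0 kg
= 3.368 W/kg

3.368 W/kg


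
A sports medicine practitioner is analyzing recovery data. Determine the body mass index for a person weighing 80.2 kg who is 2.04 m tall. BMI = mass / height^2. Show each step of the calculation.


BMI = mass / height^2
= 80.2 / 2.04^2
= 80.2 / 4.1616
= 19.27 kg/m^2

19.27 kg/m^2


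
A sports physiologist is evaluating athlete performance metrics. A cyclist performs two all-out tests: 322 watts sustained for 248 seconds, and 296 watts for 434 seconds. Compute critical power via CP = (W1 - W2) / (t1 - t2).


W1 = P1 * t1 = 322 * 248 = 79856 J
W2 = P2 * t2 = 296 * 434 = 128464 J
CP = (79856 - 128464) / (248 - 434)
= 261.33 W

261.33 W


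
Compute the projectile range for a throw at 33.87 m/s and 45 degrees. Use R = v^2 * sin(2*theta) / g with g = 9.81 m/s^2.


Two times the angle = 90 degrees
sin(90) = 1.0
R = 1147.1769 * 1.0 / 9.81 = 116.94 m

116.94 m


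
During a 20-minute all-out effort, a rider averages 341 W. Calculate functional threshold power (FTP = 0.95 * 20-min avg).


FTP = 0.95 * 341
= 323.95 W

323.95 W


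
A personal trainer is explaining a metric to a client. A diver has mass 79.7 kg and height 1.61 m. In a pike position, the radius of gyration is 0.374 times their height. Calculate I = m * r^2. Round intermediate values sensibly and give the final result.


r = 0.374 * 1.61 = 0.60214 m
I = m * r^2 = 79.7 * 0.362573 = 28.897 kg*m^2

28.897 kg*m^2


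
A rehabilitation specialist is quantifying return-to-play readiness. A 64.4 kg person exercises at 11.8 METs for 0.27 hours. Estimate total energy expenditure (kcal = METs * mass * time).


Energy = METs * mass(kg) * time(h)
= 11.8 * 64.4 * 0.27
= 205.18 kcal

205.18 kcal


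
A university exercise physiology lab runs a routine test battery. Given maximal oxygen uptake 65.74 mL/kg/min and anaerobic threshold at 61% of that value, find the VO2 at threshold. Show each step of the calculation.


Percentage as decimal = 0.61
VO2 at AT = 65.74 * 0.61 = 40.1 mL/kg/min

40.1 mL/kg/min


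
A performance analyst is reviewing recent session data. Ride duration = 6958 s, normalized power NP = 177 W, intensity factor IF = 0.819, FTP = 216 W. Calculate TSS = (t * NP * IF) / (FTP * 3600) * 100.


Numerator = 6958 * 177 * 0.819 = 1008652.554
Denominator = 216 * 3600 = 777600
TSS = 1008652.554 / 777600 * 100
= 129.71

129.71 TSS


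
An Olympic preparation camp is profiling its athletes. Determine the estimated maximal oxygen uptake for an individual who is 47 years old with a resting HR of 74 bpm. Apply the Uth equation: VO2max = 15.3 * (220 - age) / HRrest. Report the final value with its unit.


HRmax = 220 - 47 = 173
VO2max = 15.3 * (173 / 74)
= 15.3 * 2.3378
= 35.77 mL/kg/min

35.77 mL/kg/min


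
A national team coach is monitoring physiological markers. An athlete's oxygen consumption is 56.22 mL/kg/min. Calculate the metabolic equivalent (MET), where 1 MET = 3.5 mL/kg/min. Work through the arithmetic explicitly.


MET = VO2 / 3.5
= 56.22 / 3.5
= 16.06 METs

16.06 METs


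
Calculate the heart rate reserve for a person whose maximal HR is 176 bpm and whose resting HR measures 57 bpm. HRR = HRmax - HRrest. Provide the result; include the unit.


HRmax = 176 bpm
HRrest = 57 bpm
HRR = 176 - 57 = 119 bpm

119 bpm


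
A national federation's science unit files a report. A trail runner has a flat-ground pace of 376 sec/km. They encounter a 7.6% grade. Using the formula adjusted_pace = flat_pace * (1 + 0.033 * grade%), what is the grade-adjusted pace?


Grade factor = 1 + 0.033 * 7.6 = 1.2508
Adjusted = 376 * 1.2508 = 470.3 sec/km

470.3 s/km


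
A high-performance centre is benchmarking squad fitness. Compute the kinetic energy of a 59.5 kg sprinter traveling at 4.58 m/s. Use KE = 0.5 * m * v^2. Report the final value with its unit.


Velocity squared = 20.9764
KE = 0.5 * 59.5 * 20.9764 = 624.05 J

624.05 J


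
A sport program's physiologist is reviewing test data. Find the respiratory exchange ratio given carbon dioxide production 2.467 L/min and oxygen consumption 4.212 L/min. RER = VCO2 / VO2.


VCO2 = 2.467 L/min
VO2 = 4.212 L/min
RER = 2.467 / 4.212 = 0.5857

0.5857


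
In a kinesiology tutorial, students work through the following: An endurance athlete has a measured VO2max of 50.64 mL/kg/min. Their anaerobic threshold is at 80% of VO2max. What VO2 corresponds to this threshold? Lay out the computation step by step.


Anaerobic threshold VO2 = VO2max * 80%
= 50.64 * 0.8
= 40.51 mL/kg/min

40.51 mL/kg/min


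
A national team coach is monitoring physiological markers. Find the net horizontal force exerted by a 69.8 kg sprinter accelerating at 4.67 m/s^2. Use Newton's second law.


Newton's second law: F = m * a
F = 69.8 * 4.67 = 325.97 N

325.97 N


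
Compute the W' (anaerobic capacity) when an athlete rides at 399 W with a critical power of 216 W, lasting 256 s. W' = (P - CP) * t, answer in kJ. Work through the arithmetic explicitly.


Above-CP power = 183 W
Duration = 256 s
W' = 183 * 256 = 46848 J
Convert: 46848 / 1000 = 46.848 kJ

46.848 kJ


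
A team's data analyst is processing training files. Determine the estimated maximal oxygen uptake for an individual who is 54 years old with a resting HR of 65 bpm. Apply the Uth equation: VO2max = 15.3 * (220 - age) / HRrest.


HRmax = 220 - 54 = 166
VO2max = 15.3 * (166 / 65)
= 15.3 * 2.5538
= 39.07 mL/kg/min

39.07 mL/kg/min


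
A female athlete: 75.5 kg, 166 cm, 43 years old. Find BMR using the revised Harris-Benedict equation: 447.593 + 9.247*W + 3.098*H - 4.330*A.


Intercept = 447.593
Weight contribution = 9.247 * 75.5 = 698.1485
Height contribution = 3.098 * 166 = 514.268
Age contribution = 4.33 * 43 = 186.19
BMR = 447.593 + 698.1485 + 514.268 - 186.19
= 1473.82 kcal/day

1473.82 kcal/day


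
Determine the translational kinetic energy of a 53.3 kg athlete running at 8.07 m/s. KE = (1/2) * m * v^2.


KE = 0.5 * m * v^2
= 0.5 * 53.3 * 8.07^2
= 0.5 * 53.3 * 65.1249
= 1735.58 J

1735.58 J


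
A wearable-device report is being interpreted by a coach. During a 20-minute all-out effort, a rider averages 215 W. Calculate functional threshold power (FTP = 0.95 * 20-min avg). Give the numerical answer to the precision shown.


FTP = 0.95 * 215
= 204.25 W

204.25 W


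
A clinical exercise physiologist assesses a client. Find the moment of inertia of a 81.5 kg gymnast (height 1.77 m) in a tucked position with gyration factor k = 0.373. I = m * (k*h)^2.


Radius of gyration = 0.373 * 1.77 = 0.66021 m
I = 81.5 * 0.66021^2
= 81.5 * 0.435877
= 35.524 kg*m^2

35.524 kg*m^2


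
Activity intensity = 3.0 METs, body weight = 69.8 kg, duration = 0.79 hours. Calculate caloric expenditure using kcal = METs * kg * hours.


kcal = 3.0 * 69.8 * 0.79
= 209.4 * 0.79
= 165.43 kcal

165.43 kcal


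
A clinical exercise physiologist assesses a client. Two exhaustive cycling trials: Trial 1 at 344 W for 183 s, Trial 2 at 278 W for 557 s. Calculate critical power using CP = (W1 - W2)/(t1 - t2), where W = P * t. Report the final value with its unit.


W1 = 344 * 183 = 62952 J
W2 = 278 * 557 = 154846 J
CP = (62952 - 154846) / (183 - 557)
= -91894 / -374
= 245.71 W

245.71 W


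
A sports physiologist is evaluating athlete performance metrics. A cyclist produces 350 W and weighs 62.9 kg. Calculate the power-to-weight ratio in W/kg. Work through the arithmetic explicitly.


P/W = power / mass
= 350 / 62.9
= 5.564 W/kg

5.564 W/kg


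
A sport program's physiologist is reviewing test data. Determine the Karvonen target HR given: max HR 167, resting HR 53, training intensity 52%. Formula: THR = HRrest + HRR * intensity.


HRR = HRmax - HRrest = 167 - 53 = 114
THR = 53 + 114 * 0.52
= 112.28 bpm

112.28 bpm


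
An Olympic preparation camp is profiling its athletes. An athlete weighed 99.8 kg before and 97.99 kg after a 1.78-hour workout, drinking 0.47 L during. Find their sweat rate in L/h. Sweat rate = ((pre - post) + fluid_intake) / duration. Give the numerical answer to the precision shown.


Body mass change = 1.81 kg
Total sweat loss = 1.81 + 0.47 = 2.28 L
Rate = 2.28 / 1.78 = 1.281 L/h

1.281 L/h


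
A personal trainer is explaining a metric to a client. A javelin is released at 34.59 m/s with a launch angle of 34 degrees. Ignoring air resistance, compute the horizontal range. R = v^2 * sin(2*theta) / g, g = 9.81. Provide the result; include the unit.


Launch speed squared = 1196.4681
sin(2 * 34 deg) = 0.927184
Range = 1196.4681 * 0.927184 / 9.81
= 113.083 m

113.083 m


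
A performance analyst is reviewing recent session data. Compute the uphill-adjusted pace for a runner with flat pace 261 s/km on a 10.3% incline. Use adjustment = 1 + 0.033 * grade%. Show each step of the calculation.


Adjustment factor = 1 + 0.033 * 10.3 = 1.3399
Grade-adjusted pace = 261 * 1.3399 = 349.71 s/km

349.71 s/km


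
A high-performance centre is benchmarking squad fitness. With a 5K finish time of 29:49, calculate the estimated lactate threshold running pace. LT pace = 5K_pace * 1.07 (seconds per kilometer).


Race duration = 1789 s for 5 km
Average pace = 1789 / 5 = 357.8 s/km
LT pace = 357.8 * 1.07
= 382.85 s/km

382.85 s/km


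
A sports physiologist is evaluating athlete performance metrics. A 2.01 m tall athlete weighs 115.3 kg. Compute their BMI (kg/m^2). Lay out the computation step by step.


height^2 = 4.0401 m^2
BMI = 115.3 / 4.0401 = 28.54 kg/m^2

28.54 kg/m^2


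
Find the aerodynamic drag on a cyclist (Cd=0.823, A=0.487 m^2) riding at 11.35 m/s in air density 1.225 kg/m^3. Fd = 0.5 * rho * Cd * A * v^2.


Fd = 0.5 * 1.225 * 0.823 * 0.487 * 11.35^2
= 0.5 * 1.225 * 0.823 * 0.487 * 128.8225
= 31.625 N

31.625 N


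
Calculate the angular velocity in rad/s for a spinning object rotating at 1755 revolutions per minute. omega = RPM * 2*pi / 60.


omega = RPM * 2*pi / 60
= 1755 * 6.28318531 / 60
= 183.783 rad/s

183.783 rad/s


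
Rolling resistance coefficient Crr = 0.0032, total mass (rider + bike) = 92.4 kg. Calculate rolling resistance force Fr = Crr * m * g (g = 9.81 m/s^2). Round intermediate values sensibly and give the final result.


Fr = Crr * m * g
= 0.0032 * 92.4 * 9.81
= 2.901 N

2.901 N


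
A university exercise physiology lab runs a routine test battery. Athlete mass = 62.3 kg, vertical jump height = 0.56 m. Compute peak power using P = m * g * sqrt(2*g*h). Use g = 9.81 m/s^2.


sqrt(2 * 9.81 * 0.56) = sqrt(10.9872) = 3.314695 m/s
P = 62.3 * 9.81 * 3.314695
= 2025.82 W

2025.82 W


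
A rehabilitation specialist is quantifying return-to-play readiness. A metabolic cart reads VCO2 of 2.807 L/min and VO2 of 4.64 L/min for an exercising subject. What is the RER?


RER = VCO2 / VO2 = 2.807 / 4.64 = 0.605

0.605


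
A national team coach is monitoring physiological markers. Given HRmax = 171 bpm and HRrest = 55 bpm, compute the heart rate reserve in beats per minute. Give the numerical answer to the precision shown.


Heart rate reserve = maximum HR minus resting HR
HRR = 171 - 55 = 116 bpm

116 bpm


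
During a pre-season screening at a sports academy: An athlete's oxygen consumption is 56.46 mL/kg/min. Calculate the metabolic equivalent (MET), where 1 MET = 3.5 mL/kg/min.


MET = VO2 / 3.5
= 56.46 / 3.5
= 16.13 METs

16.13 METs


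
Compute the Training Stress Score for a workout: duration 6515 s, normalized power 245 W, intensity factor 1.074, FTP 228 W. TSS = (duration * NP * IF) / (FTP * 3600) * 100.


Product = 6515 * 245 * 1.074 = 1714291.95
Base = 228 * 3600 = 820800
TSS = 1714291.95 / 820800 * 100 = 208.86

208.86 TSS


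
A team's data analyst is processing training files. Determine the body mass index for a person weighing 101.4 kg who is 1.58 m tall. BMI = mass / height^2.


BMI = mass / height^2
= 101.4 / 1.58^2
= 101.4 / 2.4964
= 40.62 kg/m^2

40.62 kg/m^2


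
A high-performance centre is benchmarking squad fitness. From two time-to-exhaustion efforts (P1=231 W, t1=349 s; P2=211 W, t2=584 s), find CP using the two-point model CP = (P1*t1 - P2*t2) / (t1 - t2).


Work in trial 1 = 80619 J
Work in trial 2 = 123224 J
Delta work = -42605 J
Delta time = -235 s
CP = -42605 / -235 = 181.3 W

181.3 W


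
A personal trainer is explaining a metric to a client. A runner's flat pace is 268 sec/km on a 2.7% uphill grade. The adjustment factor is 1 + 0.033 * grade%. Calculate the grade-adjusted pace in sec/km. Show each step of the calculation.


Factor = 1 + 0.033 * 2.7 = 1.0891
Adjusted pace = 268 * 1.0891
= 291.88 sec/km

291.88 s/km


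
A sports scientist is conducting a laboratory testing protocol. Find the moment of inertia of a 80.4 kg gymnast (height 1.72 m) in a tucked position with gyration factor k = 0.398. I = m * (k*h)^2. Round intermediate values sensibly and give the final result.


Radius of gyration = 0.398 * 1.72 = 0.68456 m
I = 80.4 * 0.68456^2
= 80.4 * 0.468622
= 37.677 kg*m^2

37.677 kg*m^2


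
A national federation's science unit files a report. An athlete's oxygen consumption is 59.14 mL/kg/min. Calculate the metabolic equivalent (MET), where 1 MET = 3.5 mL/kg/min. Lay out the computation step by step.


MET = VO2 / 3.5
= 59.14 / 3.5
= 16.9 METs

16.9 METs


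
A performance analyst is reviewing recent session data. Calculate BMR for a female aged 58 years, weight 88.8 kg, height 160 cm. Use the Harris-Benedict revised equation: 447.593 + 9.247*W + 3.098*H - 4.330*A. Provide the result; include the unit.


Substituting values:
W term = 9.247 * 88.8 = 821.1336
H term = 3.098 * 160 = 495.68
A term = 4.330 * 58 = 251.14
BMR = 1513.27 kcal/day

1513.27 kcal/day


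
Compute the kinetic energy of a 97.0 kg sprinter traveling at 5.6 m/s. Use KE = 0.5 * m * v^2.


Velocity squared = 31.36
KE = 0.5 * 97.0 * 31.36 = 1520.96 J

1520.96 J


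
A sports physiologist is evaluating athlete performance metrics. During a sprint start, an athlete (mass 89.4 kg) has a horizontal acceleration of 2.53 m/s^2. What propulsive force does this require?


Propulsive force = mass * acceleration
= 89.4 kg * 2.53 m/s^2
= 226.18 N

226.18 N


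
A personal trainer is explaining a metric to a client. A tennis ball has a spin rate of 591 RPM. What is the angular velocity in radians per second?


Convert RPM to rad/s: multiply by 2*pi and divide by 60
omega = 591 * 2 * pi / 60
= 61.889 rad/s

61.889 rad/s


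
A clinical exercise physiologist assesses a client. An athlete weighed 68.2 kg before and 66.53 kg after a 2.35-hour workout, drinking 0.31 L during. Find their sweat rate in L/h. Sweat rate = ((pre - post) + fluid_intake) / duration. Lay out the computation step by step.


Body mass change = 1.67 kg
Total sweat loss = 1.67 + 0.31 = 1.98 L
Rate = 1.98 / 2.35 = 0.843 L/h

0.843 L/h


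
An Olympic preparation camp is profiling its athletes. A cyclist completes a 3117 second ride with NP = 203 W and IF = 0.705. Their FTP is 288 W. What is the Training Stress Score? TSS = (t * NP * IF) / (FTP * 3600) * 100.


t * NP * IF = 3117 * 203 * 0.705 = 446089.455
FTP * 3600 = 1036800
TSS = (446089.455 / 1036800) * 100 = 43.03

43.03 TSS


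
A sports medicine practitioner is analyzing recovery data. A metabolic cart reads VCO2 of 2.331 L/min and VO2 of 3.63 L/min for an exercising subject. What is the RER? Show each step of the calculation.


RER = VCO2 / VO2 = 2.331 / 3.63 = 0.6421

0.6421


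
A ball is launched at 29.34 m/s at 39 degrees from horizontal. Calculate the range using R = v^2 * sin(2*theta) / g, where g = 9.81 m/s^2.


sin(2 * 39) = sin(78) = 0.978148
v^2 = 29.34^2 = 860.8356
R = 860.8356 * 0.978148 / 9.81
= 85.833 m

85.833 m


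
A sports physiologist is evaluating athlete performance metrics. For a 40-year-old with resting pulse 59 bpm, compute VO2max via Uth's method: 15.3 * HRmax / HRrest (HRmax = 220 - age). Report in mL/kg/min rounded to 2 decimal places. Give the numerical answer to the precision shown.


Step 1: HRmax = 220 - 40 = 180 bpm
Step 2: Ratio = 180 / 59 = 3.0508
Step 3: VO2max = 15.3 * 3.0508 = 46.68 mL/kg/min

46.68 mL/kg/min


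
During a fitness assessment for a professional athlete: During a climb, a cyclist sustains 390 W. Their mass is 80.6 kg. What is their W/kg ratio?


Power-to-weight = 390 W / 80.6 kg
= 4.839 W/kg

4.839 W/kg


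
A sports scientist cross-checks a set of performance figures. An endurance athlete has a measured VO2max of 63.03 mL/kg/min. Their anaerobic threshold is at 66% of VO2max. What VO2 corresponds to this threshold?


Anaerobic threshold VO2 = VO2max * 66%
= 63.03 * 0.66
= 41.6 mL/kg/min

41.6 mL/kg/min


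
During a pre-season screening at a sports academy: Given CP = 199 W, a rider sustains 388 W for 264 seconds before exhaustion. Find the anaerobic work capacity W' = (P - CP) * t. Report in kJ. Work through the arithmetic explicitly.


Excess power = 388 - 199 = 189 W
Work above CP = 189 * 264 = 49896 J
W' = 49.896 kJ

49.896 kJ


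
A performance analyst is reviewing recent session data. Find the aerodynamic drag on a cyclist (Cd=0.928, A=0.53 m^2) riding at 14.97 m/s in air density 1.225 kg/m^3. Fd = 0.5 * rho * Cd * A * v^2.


Fd = 0.5 * 1.225 * 0.928 * 0.53 * 14.97^2
= 0.5 * 1.225 * 0.928 * 0.53 * 224.1009
= 67.511 N

67.511 N


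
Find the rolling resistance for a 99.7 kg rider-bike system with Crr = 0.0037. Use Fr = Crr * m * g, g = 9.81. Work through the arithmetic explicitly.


m * g = 99.7 * 9.81 = 978.057 N
Fr = 0.0037 * 978.057 = 3.619 N

3.619 N


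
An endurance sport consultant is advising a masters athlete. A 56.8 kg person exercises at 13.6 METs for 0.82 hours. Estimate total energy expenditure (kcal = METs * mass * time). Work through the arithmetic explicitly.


Energy = METs * mass(kg) * time(h)
= 13.6 * 56.8 * 0.82
= 633.43 kcal

633.43 kcal


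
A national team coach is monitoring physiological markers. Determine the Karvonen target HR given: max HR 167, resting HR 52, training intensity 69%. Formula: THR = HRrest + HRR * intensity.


HRR = HRmax - HRrest = 167 - 52 = 115
THR = 52 + 115 * 0.69
= 131.35 bpm

131.35 bpm


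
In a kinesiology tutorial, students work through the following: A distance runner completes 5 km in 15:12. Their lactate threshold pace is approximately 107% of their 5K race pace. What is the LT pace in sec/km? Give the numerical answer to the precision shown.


Convert to seconds: 15 min 12 s = 912 s
Pace per km = 912 / 5 = 182.4 s/km
LT pace = 182.4 * 1.07 = 195.17 s/km

195.17 s/km


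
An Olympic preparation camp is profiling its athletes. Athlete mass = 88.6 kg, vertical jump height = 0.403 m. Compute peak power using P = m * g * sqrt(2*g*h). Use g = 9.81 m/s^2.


sqrt(2 * 9.81 * 0.403) = sqrt(7.90686) = 2.811914 m/s
P = 88.6 * 9.81 * 2.811914
= 2444.02 W

2444.02 W


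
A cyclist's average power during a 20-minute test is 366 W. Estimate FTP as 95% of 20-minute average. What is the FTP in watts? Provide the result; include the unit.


FTP = 20-min power * 0.95
= 366 * 0.95
= 347.7 W

347.7 W


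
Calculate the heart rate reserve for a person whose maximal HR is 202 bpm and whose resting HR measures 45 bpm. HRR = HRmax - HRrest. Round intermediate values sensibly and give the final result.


HRmax = 202 bpm
HRrest = 45 bpm
HRR = 202 - 45 = 157 bpm

157 bpm


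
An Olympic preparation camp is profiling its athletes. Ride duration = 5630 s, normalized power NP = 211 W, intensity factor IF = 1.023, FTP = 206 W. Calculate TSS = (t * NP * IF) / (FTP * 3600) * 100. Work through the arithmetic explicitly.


Numerator = 5630 * 211 * 1.023 = 1215252.39
Denominator = 206 * 3600 = 741600
TSS = 1215252.39 / 741600 * 100
= 163.87

163.87 TSS


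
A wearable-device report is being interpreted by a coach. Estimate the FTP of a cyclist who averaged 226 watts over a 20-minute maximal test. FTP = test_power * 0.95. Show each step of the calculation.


FTP = 226 * 0.95 = 214.7 W

214.7 W


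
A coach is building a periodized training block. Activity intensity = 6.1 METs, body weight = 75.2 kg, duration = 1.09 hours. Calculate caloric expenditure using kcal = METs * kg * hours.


kcal = 6.1 * 75.2 * 1.09
= 458.72 * 1.09
= 500.0 kcal

500.0 kcal


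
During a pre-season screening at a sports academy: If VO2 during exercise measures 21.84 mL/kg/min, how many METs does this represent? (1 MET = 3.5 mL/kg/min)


METs = VO2 / 3.5 = 21.84 / 3.5 = 6.24

6.24 METs


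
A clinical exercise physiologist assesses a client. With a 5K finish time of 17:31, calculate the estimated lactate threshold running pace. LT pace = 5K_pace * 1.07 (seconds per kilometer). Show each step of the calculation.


Race duration = 1051 s for 5 km
Average pace = 1051 / 5 = 210.2 s/km
LT pace = 210.2 * 1.07
= 224.91 s/km

224.91 s/km


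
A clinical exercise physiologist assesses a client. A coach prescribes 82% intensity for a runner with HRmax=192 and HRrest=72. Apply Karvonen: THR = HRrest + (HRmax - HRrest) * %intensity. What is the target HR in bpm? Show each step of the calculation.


Heart rate reserve = 192 - 72 = 120
Intensity fraction = 82 / 100 = 0.82
THR = 72 + 120 * 0.82 = 170.4 bpm

170.4 bpm


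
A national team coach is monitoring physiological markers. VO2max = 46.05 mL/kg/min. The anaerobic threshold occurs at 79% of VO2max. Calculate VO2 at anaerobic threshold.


AT fraction = 79 / 100 = 0.79
AT VO2 = 46.05 * 0.79
= 36.38 mL/kg/min

36.38 mL/kg/min


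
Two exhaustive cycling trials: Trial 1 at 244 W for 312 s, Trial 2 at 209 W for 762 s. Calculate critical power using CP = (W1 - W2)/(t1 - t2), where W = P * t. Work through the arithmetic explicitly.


W1 = 244 * 312 = 76128 J
W2 = 209 * 762 = 159258 J
CP = (76128 - 159258) / (312 - 762)
= -83130 / -450
= 184.73 W

184.73 W


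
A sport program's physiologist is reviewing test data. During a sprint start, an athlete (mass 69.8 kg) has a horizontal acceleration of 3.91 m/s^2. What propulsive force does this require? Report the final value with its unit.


Propulsive force = mass * acceleration
= 69.8 kg * 3.91 m/s^2
= 272.92 N

272.92 N


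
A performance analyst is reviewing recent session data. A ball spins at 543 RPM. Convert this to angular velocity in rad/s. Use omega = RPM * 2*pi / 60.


omega = 543 * 2 * pi / 60
= 543 * 6.28318531 / 60
= 3411.77 / 60
= 56.863 rad/s

56.863 rad/s


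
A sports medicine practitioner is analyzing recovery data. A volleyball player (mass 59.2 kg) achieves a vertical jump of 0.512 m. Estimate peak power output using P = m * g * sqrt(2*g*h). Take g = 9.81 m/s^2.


2 * g * h = 2 * 9.81 * 0.512 = 10.04544
sqrt(10.04544) = 3.169454 m/s
P = 59.2 * 9.81 * 3.169454 = 1840.67 W

1840.67 W


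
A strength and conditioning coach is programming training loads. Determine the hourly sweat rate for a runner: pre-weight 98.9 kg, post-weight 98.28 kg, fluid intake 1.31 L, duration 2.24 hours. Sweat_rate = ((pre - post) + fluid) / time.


Mass lost = 98.9 - 98.28 = 0.62 kg
Add fluid consumed: 0.62 + 1.31 = 1.93 L total sweat
Sweat rate = 1.93 / 2.24 = 0.862 L/h

0.862 L/h


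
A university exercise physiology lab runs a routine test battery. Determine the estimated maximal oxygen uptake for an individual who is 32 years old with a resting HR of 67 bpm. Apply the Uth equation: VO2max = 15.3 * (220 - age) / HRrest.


HRmax = 220 - 32 = 188
VO2max = 15.3 * (188 / 67)
= 15.3 * 2.806
= 42.93 mL/kg/min

42.93 mL/kg/min


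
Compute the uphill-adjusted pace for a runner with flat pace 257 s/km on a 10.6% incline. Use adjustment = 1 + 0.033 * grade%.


Adjustment factor = 1 + 0.033 * 10.6 = 1.3498
Grade-adjusted pace = 257 * 1.3498 = 346.9 s/km

346.9 s/km


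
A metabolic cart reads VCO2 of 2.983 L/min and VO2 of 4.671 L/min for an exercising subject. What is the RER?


RER = VCO2 / VO2 = 2.983 / 4.671 = 0.6386

0.6386


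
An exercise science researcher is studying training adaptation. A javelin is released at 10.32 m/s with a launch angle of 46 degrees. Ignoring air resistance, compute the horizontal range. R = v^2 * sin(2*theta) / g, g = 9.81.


Launch speed squared = 106.5024
sin(2 * 46 deg) = 0.999391
Range = 106.5024 * 0.999391 / 9.81
= 10.85 m

10.85 m


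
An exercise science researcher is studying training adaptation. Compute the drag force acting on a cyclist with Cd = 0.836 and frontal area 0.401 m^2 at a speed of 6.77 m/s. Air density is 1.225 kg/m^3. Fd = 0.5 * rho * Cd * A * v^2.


Step 1: v^2 = 45.8329
Step 2: Fd = 0.5 * 1.225 * 0.836 * 0.401 * 45.8329
= 9.411 N

9.411 N


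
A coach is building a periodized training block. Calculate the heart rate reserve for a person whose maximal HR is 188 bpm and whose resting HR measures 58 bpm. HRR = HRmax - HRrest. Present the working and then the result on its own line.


HRmax = 188 bpm
HRrest = 58 bpm
HRR = 188 - 58 = 130 bpm

130 bpm


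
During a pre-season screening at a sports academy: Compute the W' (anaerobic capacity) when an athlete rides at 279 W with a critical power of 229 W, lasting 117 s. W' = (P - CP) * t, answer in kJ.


Above-CP power = 50 W
Duration = 117 s
W' = 50 * 117 = 5850 J
Convert: 5850 / 1000 = 5.85 kJ

5.85 kJ


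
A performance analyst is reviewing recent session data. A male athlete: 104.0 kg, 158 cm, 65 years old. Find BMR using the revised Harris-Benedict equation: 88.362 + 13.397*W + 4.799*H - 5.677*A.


Intercept = 88.362
Weight contribution = 13.397 * 104.0 = 1393.288
Height contribution = 4.799 * 158 = 758.242
Age contribution = 5.677 * 65 = 369.005
BMR = 88.362 + 1393.288 + 758.242 - 369.005
= 1870.89 kcal/day

1870.89 kcal/day


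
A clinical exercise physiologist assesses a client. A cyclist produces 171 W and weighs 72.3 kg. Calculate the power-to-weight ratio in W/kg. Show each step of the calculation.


P/W = power / mass
= 171 / 72.3
= 2.365 W/kg

2.365 W/kg


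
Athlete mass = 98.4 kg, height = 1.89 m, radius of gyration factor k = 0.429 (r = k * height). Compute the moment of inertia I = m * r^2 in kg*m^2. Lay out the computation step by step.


r = k * height = 0.429 * 1.89 = 0.81081 m
r^2 = 0.81081^2 = 0.657413
I = 98.4 * 0.657413 = 64.689 kg*m^2

64.689 kg*m^2


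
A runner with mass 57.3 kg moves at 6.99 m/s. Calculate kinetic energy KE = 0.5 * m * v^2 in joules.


v^2 = 6.99^2 = 48.8601
KE = 0.5 * 57.3 * 48.8601
= 1399.84 J

1399.84 J


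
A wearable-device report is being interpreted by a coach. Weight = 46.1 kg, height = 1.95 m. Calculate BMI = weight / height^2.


height^2 = 1.95^2 = 3.8025
BMI = 46.1 / 3.8025 = 12.12 kg/m^2

12.12 kg/m^2


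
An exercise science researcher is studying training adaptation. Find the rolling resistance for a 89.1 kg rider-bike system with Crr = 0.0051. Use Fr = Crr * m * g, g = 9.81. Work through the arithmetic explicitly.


m * g = 89.1 * 9.81 = 874.071 N
Fr = 0.0051 * 874.071 = 4.458 N

4.458 N


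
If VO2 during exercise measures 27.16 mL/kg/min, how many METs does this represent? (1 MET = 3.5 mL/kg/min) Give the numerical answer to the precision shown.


METs = VO2 / 3.5 = 27.16 / 3.5 = 7.76

7.76 METs


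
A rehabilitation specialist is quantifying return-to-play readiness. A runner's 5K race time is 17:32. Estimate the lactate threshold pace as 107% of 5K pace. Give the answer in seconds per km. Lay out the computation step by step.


Total race time = 17*60 + 32 = 1052 seconds
5K pace = 1052 / 5 = 210.4 sec/km
LT pace = 210.4 * 1.07 = 225.13 sec/km

225.13 s/km


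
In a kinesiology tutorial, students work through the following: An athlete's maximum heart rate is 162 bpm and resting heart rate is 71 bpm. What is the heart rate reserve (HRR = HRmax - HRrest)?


HRR = HRmax - HRrest
= 162 - 71
= 91 bpm

91 bpm


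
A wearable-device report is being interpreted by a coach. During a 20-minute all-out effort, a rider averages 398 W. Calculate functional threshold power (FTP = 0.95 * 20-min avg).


FTP = 0.95 * 398
= 378.1 W

378.1 W


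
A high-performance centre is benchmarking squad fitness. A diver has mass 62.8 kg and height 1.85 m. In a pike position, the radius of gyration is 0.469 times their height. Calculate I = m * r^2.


r = 0.469 * 1.85 = 0.86765 m
I = m * r^2 = 62.8 * 0.752817 = 47.277 kg*m^2

47.277 kg*m^2


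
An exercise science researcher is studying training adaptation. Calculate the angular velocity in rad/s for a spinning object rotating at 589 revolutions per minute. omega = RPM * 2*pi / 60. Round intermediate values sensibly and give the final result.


omega = RPM * 2*pi / 60
= 589 * 6.28318531 / 60
= 61.68 rad/s

61.68 rad/s
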